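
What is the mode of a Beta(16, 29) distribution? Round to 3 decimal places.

The density x^(α−1)(1−x)^(β−1) is maximised at (α−1)/(α+β−2) = 15/43 = 0.349.

0.349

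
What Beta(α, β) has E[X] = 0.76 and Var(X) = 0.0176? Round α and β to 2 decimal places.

Let s = α+β. The Beta variance is μ(1−μ)/(s+1).
So s+1 = μ(1−μ)/σ² = (0.76×0.24)/0.0176 = 0.1824/0.0176 = 10.3636, giving s = 9.3636.
Then α = μs = 0.76×9.3636 = 7.12 and β = (1−μ)s = 0.24×9.3636 = 2.25.

α = 7.12, β = 2.25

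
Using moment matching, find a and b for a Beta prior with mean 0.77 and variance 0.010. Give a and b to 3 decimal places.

a = 12.867, b = 3.843

Let s = a+b. The Beta variance is μ(1−μ)/(s+1).
So s+1 = μ(1−μ)/σ² = (0.77×0.23)/0.010 = 0.1771/0.010 = 17.7100, giving s = 16.7100.
Then a = μs = 0.77×16.7100 = 12.867 and b = (1−μ)s = 0.23×16.7100 = 3.843.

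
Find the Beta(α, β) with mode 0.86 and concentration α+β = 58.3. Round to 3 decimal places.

α = 49.418, β = 8.882

For α,β>1 the mode is (α−1)/(α+β−2), so α = mode·(κ−2)+1 = 0.86×56.3+1 = 49.418.
And β = (1−mode)·(κ−2)+1 = 0.14×56.3+1 = 8.882.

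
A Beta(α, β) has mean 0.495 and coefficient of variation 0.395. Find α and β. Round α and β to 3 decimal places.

Var = (CV·μ)² = (0.395×0.495)² = 0.038230.
α+β = μ(1−μ)/Var − 1 = 0.249975/0.038230 − 1 = 5.5387.
Thus α = 0.495·5.5387 = 2.742 and β = 0.505·5.5387 = 2.797.

α = 2.742, β = 2.797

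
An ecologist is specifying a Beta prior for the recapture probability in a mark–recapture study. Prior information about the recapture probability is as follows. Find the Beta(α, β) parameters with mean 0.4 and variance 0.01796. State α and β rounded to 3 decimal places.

α = 4.945, β = 7.418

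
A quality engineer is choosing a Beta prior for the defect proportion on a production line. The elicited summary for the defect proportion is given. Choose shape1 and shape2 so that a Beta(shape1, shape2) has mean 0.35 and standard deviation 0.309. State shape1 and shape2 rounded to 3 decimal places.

shape1 = 0.484, shape2 = 0.899

First σ² = 0.095481. Setting shape1 = μn, shape2 = (1−μ)n with n = shape1+shape2,
μ(1−μ)/(n+1) = 0.095481 ⇒ n+1 = 0.2275/0.095481 = 2.3827 ⇒ n = 1.3827.
Hence shape1 = 0.35×1.3827 = 0.484, shape2 = 0.65×1.3827 = 0.899.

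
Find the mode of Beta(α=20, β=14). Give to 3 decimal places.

With α,β > 1, mode = (α−1)/(α+β−2) = 19/32 = 0.594.

0.594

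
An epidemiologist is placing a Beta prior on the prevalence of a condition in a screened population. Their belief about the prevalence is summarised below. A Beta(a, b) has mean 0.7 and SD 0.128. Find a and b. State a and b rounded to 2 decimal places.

First σ² = 0.016384. Setting a = μn, b = (1−μ)n with n = a+b,
μ(1−μ)/(n+1) = 0.016384 ⇒ n+1 = 0.21/0.016384 = 12.8174 ⇒ n = 11.8174.
Hence a = 0.7×11.8174 = 8.27, b = 0.3×11.8174 = 3.55.

a = 8.27, b = 3.55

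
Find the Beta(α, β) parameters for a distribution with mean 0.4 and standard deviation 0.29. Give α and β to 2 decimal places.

α = 0.74, β = 1.11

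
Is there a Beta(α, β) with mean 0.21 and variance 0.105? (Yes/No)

A Beta with mean μ has variance μ(1−μ)/(α+β+1) < μ(1−μ).
Here μ(1−μ) = 0.21×0.79 = 0.1659, and 0.105 < 0.1659.

Yes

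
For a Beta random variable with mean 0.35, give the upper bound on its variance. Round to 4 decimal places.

0.2275

Var = μ(1−μ)/(α+β+1), which approaches μ(1−μ) as α+β → 0.
So the supremum is μ(1−μ) = 0.35×0.65 = 0.2275.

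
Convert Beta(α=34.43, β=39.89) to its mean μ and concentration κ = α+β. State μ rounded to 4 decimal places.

κ = α+β = 34.43+39.89 = 74.32; μ = α/κ = 34.43/74.32 = 0.4633.

μ = 0.4633, κ = 74.32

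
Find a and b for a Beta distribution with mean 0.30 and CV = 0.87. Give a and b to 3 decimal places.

a = 0.625, b = 1.458

σ = CV·μ = 0.87×0.30 = 0.26100, so σ² = 0.068121.
s+1 = μ(1−μ)/σ² = 0.2100/0.068121 = 3.0827, so s = a+b = 2.0827.
a = μs = 0.625, b = (1−μ)s = 1.458.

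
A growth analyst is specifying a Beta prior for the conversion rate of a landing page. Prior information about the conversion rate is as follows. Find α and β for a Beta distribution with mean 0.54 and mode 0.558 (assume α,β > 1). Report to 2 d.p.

α = 3.48, β = 2.96

With s = α+β: μ = α/s and mode = (α−1)/(s−2). Eliminating α = μs,
μs − 1 = m(s−2) ⇒ s(μ−m) = 1−2m ⇒ s = -0.116/-0.018 = 6.4444.
So α = μs = 3.48, β = (1−μ)s = 2.96.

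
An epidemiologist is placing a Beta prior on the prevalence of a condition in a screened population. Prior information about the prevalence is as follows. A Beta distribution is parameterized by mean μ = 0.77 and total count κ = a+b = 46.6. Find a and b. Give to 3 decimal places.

a = 35.882, b = 10.718

Split κ in proportion μ : (1−μ): a = 0.77·46.6 = 35.882, b = 46.6 − 35.882 = 10.718.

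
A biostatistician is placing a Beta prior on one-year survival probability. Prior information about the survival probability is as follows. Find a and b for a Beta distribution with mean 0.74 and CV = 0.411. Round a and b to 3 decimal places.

σ = CV·μ = 0.411×0.74 = 0.30414, so σ² = 0.092501.
s+1 = μ(1−μ)/σ² = 0.1924/0.092501 = 2.0800, so s = a+b = 1.0800.
a = μs = 0.799, b = (1−μ)s = 0.281.

a = 0.799, b = 0.281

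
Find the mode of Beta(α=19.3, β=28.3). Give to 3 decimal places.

The density x^(α−1)(1−x)^(β−1) is maximised at (α−1)/(α+β−2) = 18.3/45.6 = 0.401.

0.401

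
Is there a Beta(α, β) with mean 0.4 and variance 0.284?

A Beta with mean μ has variance μ(1−μ)/(α+β+1) < μ(1−μ).
Here μ(1−μ) = 0.4×0.6 = 0.24, and 0.284 ≥ 0.24.

No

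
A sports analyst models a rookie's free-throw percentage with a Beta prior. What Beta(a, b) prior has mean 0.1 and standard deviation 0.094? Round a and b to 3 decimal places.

First σ² = 0.008836. Setting a = μn, b = (1−μ)n with n = a+b,
μ(1−μ)/(n+1) = 0.008836 ⇒ n+1 = 0.09/0.008836 = 10.1856 ⇒ n = 9.1856.
Hence a = 0.1×9.1856 = 0.919, b = 0.9×9.1856 = 8.267.

a = 0.919, b = 8.267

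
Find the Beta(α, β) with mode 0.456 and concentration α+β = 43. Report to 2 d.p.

α = 19.70, β = 23.30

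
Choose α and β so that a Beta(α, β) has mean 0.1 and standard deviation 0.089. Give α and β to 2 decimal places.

α = 1.04, β = 9.33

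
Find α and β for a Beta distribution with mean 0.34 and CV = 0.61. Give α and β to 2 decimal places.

α = 1.43, β = 2.78

σ = CV·μ = 0.61×0.34 = 0.20740, so σ² = 0.043015.
s+1 = μ(1−μ)/σ² = 0.2244/0.043015 = 5.2168, so s = α+β = 4.2168.
α = μs = 1.43, β = (1−μ)s = 2.78.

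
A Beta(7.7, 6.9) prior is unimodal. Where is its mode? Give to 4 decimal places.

0.5317

The density x^(α−1)(1−x)^(β−1) is maximised at (α−1)/(α+β−2) = 6.7/12.6 = 0.5317.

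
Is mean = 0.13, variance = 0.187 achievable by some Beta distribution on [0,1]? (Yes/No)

No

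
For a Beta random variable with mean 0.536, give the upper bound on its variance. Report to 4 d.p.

For fixed mean μ the Beta variance is μ(1−μ)/(α+β+1), increasing as α+β decreases.
Its least upper bound (not attained) is μ(1−μ) = 0.536·0.464 = 0.2487.

0.2487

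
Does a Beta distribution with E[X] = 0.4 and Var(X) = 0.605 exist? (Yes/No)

The Beta variance bound is σ² < μ(1−μ).
Here μ(1−μ) = 0.4×0.6 = 0.24, and 0.605 ≥ 0.24.

No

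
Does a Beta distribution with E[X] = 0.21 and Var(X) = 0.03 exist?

The Beta variance bound is σ² < μ(1−μ).
Here μ(1−μ) = 0.21×0.79 = 0.1659, and 0.03 < 0.1659.

Yes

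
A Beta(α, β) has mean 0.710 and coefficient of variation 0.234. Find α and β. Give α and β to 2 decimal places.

Var = (CV·μ)² = (0.234×0.710)² = 0.027602.
α+β = μ(1−μ)/Var − 1 = 0.205900/0.027602 − 1 = 6.4595.
Thus α = 0.710·6.4595 = 4.59 and β = 0.290·6.4595 = 1.87.

α = 4.59, β = 1.87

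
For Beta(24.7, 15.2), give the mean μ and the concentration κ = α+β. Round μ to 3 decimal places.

μ = 0.619, κ = 39.9

κ = α+β = 24.7+15.2 = 39.9; μ = α/κ = 24.7/39.9 = 0.619.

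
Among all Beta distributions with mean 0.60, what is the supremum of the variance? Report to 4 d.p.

0.2400

Var = μ(1−μ)/(α+β+1), which approaches μ(1−μ) as α+β → 0.
So the supremum is μ(1−μ) = 0.60×0.40 = 0.2400.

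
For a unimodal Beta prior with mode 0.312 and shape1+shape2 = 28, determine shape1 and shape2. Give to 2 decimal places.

shape1 = 9.11, shape2 = 18.89

For shape1,shape2>1 the mode is (shape1−1)/(shape1+shape2−2), so shape1 = mode·(κ−2)+1 = 0.312×26+1 = 9.11.
And shape2 = (1−mode)·(κ−2)+1 = 0.688×26+1 = 18.89.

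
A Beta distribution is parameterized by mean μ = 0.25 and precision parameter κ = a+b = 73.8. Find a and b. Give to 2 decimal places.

a = 18.45, b = 55.35

Split κ in proportion μ : (1−μ): a = 0.25·73.8 = 18.45, b = 73.8 − 18.45 = 55.35.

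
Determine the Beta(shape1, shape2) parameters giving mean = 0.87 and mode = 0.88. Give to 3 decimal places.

With s = shape1+shape2: μ = shape1/s and mode = (shape1−1)/(s−2). Eliminating shape1 = μs,
μs − 1 = m(s−2) ⇒ s(μ−m) = 1−2m ⇒ s = -0.76/-0.01 = 76.0000.
So shape1 = μs = 66.120, shape2 = (1−μ)s = 9.880.

shape1 = 66.120, shape2 = 9.880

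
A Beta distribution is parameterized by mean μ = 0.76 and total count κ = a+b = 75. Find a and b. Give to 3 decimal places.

a = 57.000, b = 18.000

Split κ in proportion μ : (1−μ): a = 0.76·75 = 57.000, b = 75 − 57.000 = 18.000.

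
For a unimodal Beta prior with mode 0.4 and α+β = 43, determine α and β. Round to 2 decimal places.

α = 17.40, β = 25.60

Mode = (α−1)/(κ−2) with κ = α+β, so α−1 = 0.4·41 = 16.40.
α = 17.40; β = κ − α = 25.60.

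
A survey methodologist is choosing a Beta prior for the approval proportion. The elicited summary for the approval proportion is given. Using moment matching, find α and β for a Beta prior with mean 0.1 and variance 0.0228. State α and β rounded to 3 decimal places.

Let s = α+β. The Beta variance is μ(1−μ)/(s+1).
So s+1 = μ(1−μ)/σ² = (0.1×0.9)/0.0228 = 0.09/0.0228 = 3.9474, giving s = 2.9474.
Then α = μs = 0.1×2.9474 = 0.295 and β = (1−μ)s = 0.9×2.9474 = 2.653.

α = 0.295, β = 2.653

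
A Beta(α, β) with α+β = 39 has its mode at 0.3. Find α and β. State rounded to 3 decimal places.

α = 12.100, β = 26.900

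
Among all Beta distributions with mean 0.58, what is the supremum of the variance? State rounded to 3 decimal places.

0.244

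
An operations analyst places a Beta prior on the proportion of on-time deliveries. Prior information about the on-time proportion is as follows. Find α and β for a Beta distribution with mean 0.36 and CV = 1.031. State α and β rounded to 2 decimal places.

σ = CV·μ = 1.031×0.36 = 0.37116, so σ² = 0.137760.
s+1 = μ(1−μ)/σ² = 0.2304/0.137760 = 1.6725, so s = α+β = 0.6725.
α = μs = 0.24, β = (1−μ)s = 0.43.

α = 0.24, β = 0.43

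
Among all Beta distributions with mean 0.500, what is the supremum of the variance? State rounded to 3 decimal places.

Var = μ(1−μ)/(α+β+1), which approaches μ(1−μ) as α+β → 0.
So the supremum is μ(1−μ) = 0.500×0.500 = 0.250.

0.250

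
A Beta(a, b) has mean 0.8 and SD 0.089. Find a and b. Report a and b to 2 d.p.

a = 15.36, b = 3.84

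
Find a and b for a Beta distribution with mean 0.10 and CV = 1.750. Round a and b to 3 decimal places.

a = 0.194, b = 1.745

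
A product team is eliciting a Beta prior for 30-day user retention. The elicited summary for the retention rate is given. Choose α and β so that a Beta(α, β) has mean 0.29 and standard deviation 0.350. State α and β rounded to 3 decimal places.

α = 0.197, β = 0.483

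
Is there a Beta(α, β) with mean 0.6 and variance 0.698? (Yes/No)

No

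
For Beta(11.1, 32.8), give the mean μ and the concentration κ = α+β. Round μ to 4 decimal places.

μ = 0.2528, κ = 43.9

κ = α+β = 11.1+32.8 = 43.9; μ = α/κ = 11.1/43.9 = 0.2528.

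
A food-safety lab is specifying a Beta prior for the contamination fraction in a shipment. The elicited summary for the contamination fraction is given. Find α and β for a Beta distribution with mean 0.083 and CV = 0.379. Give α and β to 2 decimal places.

σ = CV·μ = 0.379×0.083 = 0.03146, so σ² = 0.000990.
s+1 = μ(1−μ)/σ² = 0.076111/0.000990 = 76.9153, so s = α+β = 75.9153.
α = μs = 6.30, β = (1−μ)s = 69.61.

α = 6.30, β = 69.61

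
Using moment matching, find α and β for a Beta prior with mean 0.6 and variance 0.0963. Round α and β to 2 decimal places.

By moment matching, α+β = μ(1−μ)/σ² − 1 = (0.6·0.4)/0.0963 − 1 = 2.4922 − 1 = 1.4922.
Since α/(α+β) = μ, α = 0.6·1.4922 = 0.90 and β = 0.4·1.4922 = 0.60.

α = 0.90, β = 0.60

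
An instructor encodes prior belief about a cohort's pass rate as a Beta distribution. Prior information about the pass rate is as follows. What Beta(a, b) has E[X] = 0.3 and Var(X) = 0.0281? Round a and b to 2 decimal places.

a = 1.94, b = 4.53

By moment matching, a+b = μ(1−μ)/σ² − 1 = (0.3·0.7)/0.0281 − 1 = 7.4733 − 1 = 6.4733.
Since a/(a+b) = μ, a = 0.3·6.4733 = 1.94 and b = 0.7·6.4733 = 4.53.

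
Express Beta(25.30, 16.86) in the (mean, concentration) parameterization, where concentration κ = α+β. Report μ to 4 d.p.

κ = α+β = 25.30+16.86 = 42.16; μ = α/κ = 25.30/42.16 = 0.6001.

μ = 0.6001, κ = 42.16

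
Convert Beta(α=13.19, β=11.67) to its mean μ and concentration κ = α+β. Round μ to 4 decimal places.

μ = 0.5306, κ = 24.86

κ = α+β = 13.19+11.67 = 24.86; μ = α/κ = 13.19/24.86 = 0.5306.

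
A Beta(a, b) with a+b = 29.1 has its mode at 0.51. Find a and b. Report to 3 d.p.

Since the density peak of Beta(a,b) is at (a−1)/(a+b−2),
a = 1 + 0.51(29.1−2) = 14.821 and b = 29.1 − 14.821 = 14.279.

a = 14.821, b = 14.279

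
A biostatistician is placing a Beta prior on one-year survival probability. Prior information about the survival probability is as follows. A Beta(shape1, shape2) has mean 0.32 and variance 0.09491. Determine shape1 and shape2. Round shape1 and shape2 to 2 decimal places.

By moment matching, shape1+shape2 = μ(1−μ)/σ² − 1 = (0.32·0.68)/0.09491 − 1 = 2.2927 − 1 = 1.2927.
Since shape1/(shape1+shape2) = μ, shape1 = 0.32·1.2927 = 0.41 and shape2 = 0.68·1.2927 = 0.88.

shape1 = 0.41, shape2 = 0.88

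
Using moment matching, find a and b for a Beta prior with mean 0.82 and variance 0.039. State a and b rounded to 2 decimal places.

a = 2.28, b = 0.50

Let s = a+b. The Beta variance is μ(1−μ)/(s+1).
So s+1 = μ(1−μ)/σ² = (0.82×0.18)/0.039 = 0.1476/0.039 = 3.7846, giving s = 2.7846.
Then a = μs = 0.82×2.7846 = 2.28 and b = (1−μ)s = 0.18×2.7846 = 0.50.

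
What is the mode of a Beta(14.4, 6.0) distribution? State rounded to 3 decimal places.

0.728

With α,β > 1, mode = (α−1)/(α+β−2) = 13.4/18.4 = 0.728.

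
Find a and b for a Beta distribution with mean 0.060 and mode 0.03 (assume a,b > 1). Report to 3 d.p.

Let s = a+b. Mean gives a = μs = 0.060s; mode gives (a−1)/(s−2) = 0.03.
Substituting: 0.060s − 1 = 0.03(s−2) = 0.03s − 0.06, so 0.030s = 0.94 and s = 31.3333.
Then a = 0.060×31.3333 = 1.880 and b = s−a = 29.453.

a = 1.880, b = 29.453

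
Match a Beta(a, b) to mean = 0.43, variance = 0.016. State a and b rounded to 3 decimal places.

a = 6.157, b = 8.162

By moment matching, a+b = μ(1−μ)/σ² − 1 = (0.43·0.57)/0.016 − 1 = 15.3187 − 1 = 14.3187.
Since a/(a+b) = μ, a = 0.43·14.3187 = 6.157 and b = 0.57·14.3187 = 8.162.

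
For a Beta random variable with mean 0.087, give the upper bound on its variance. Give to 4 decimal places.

0.0794

Var = μ(1−μ)/(α+β+1), which approaches μ(1−μ) as α+β → 0.
So the supremum is μ(1−μ) = 0.087×0.913 = 0.0794.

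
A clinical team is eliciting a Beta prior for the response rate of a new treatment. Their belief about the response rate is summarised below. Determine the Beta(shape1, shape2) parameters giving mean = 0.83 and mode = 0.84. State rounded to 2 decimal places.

shape1 = 56.44, shape2 = 11.56

With s = shape1+shape2: μ = shape1/s and mode = (shape1−1)/(s−2). Eliminating shape1 = μs,
μs − 1 = m(s−2) ⇒ s(μ−m) = 1−2m ⇒ s = -0.68/-0.01 = 68.0000.
So shape1 = μs = 56.44, shape2 = (1−μ)s = 11.56.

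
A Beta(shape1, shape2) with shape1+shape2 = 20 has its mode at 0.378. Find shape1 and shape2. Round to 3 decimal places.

For shape1,shape2>1 the mode is (shape1−1)/(shape1+shape2−2), so shape1 = mode·(κ−2)+1 = 0.378×18+1 = 7.804.
And shape2 = (1−mode)·(κ−2)+1 = 0.622×18+1 = 12.196.

shape1 = 7.804, shape2 = 12.196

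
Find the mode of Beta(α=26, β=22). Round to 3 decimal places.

With α,β > 1, mode = (α−1)/(α+β−2) = 25/46 = 0.543.

0.543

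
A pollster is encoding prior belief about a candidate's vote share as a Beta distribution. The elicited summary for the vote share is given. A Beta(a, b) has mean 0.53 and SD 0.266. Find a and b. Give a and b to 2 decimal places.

a = 1.34, b = 1.18

σ² = 0.266² = 0.070756.
With s = a+b, Var = μ(1−μ)/(s+1), so s+1 = (0.53×0.47)/0.070756 = 3.5205 and s = 2.5205.
a = μs = 1.34, b = (1−μ)s = 1.18.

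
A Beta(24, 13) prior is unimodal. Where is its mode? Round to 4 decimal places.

0.6571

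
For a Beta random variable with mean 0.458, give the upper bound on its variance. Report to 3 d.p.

For fixed mean μ the Beta variance is μ(1−μ)/(α+β+1), increasing as α+β decreases.
Its least upper bound (not attained) is μ(1−μ) = 0.458·0.542 = 0.248.

0.248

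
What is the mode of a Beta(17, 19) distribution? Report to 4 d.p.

0.4706

With α,β > 1, mode = (α−1)/(α+β−2) = 16/34 = 0.4706.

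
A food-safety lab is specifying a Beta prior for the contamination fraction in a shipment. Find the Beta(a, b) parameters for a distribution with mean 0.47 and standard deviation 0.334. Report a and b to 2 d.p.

Variance = 0.334² = 0.111556. The moment-matching identity a+b = μ(1−μ)/Var − 1 gives
a+b = 0.2491/0.111556 − 1 = 1.2330, so a = μ·1.2330 = 0.58 and b = (1−μ)·1.2330 = 0.65.

a = 0.58, b = 0.65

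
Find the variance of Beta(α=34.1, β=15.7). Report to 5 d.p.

α+β = 49.8 and αβ = 535.37, so Var = αβ/[(α+β)²(α+β+1)] = 535.37/125986.032 = 0.00425.

0.00425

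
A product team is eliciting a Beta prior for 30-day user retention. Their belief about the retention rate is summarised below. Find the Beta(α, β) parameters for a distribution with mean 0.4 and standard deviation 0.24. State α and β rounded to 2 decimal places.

Variance = 0.24² = 0.0576. The moment-matching identity α+β = μ(1−μ)/Var − 1 gives
α+β = 0.24/0.0576 − 1 = 3.1667, so α = μ·3.1667 = 1.27 and β = (1−μ)·3.1667 = 1.90.

α = 1.27, β = 1.90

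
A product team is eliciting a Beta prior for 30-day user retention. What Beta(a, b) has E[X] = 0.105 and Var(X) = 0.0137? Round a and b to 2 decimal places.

a = 0.62, b = 5.24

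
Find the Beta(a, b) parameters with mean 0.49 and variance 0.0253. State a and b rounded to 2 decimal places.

a = 4.35, b = 4.53

By moment matching, a+b = μ(1−μ)/σ² − 1 = (0.49·0.51)/0.0253 − 1 = 9.8775 − 1 = 8.8775.
Since a/(a+b) = μ, a = 0.49·8.8775 = 4.35 and b = 0.51·8.8775 = 4.53.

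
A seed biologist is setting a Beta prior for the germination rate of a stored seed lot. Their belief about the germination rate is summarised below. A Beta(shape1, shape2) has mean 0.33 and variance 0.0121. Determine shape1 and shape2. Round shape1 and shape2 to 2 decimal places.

shape1 = 5.70, shape2 = 11.57

Let s = shape1+shape2. The Beta variance is μ(1−μ)/(s+1).
So s+1 = μ(1−μ)/σ² = (0.33×0.67)/0.0121 = 0.2211/0.0121 = 18.2727, giving s = 17.2727.
Then shape1 = μs = 0.33×17.2727 = 5.70 and shape2 = (1−μ)s = 0.67×17.2727 = 11.57.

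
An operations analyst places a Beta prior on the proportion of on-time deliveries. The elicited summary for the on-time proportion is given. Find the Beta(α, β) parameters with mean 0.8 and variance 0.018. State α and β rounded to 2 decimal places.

α = 6.31, β = 1.58

By moment matching, α+β = μ(1−μ)/σ² − 1 = (0.8·0.2)/0.018 − 1 = 8.8889 − 1 = 7.8889.
Since α/(α+β) = μ, α = 0.8·7.8889 = 6.31 and β = 0.2·7.8889 = 1.58.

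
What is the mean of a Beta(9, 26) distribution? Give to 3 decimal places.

0.257

E[X] = α/(α+β) = 9/35 = 0.257.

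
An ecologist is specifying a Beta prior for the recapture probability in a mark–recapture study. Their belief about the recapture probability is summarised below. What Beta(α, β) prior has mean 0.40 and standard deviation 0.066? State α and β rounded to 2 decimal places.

σ² = 0.066² = 0.004356.
With s = α+β, Var = μ(1−μ)/(s+1), so s+1 = (0.40×0.60)/0.004356 = 55.0964 and s = 54.0964.
α = μs = 21.64, β = (1−μ)s = 32.46.

α = 21.64, β = 32.46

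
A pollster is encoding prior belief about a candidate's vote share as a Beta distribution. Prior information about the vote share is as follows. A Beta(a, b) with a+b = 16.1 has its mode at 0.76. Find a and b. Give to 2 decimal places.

a = 11.72, b = 4.38

Since the density peak of Beta(a,b) is at (a−1)/(a+b−2),
a = 1 + 0.76(16.1−2) = 11.72 and b = 16.1 − 11.72 = 4.38.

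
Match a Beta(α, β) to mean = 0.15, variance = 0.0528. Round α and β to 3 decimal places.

α = 0.212, β = 1.203

By moment matching, α+β = μ(1−μ)/σ² − 1 = (0.15·0.85)/0.0528 − 1 = 2.4148 − 1 = 1.4148.
Since α/(α+β) = μ, α = 0.15·1.4148 = 0.212 and β = 0.85·1.4148 = 1.203.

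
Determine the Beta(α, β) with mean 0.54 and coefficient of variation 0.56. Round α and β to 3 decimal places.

α = 0.927, β = 0.790

σ = CV·μ = 0.56×0.54 = 0.30240, so σ² = 0.091446.
s+1 = μ(1−μ)/σ² = 0.2484/0.091446 = 2.7164, so s = α+β = 1.7164.
α = μs = 0.927, β = (1−μ)s = 0.790.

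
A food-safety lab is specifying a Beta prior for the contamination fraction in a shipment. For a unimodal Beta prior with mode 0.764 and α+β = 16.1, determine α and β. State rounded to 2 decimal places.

For α,β>1 the mode is (α−1)/(α+β−2), so α = mode·(κ−2)+1 = 0.764×14.1+1 = 11.77.
And β = (1−mode)·(κ−2)+1 = 0.236×14.1+1 = 4.33.

α = 11.77, β = 4.33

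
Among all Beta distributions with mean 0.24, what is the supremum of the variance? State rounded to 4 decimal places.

0.1824

For fixed mean μ the Beta variance is μ(1−μ)/(α+β+1), increasing as α+β decreases.
Its least upper bound (not attained) is μ(1−μ) = 0.24·0.76 = 0.1824.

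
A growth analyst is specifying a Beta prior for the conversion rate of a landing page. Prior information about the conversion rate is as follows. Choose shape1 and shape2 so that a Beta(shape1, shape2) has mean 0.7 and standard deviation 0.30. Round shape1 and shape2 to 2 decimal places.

shape1 = 0.93, shape2 = 0.40

Variance = 0.30² = 0.0900. The moment-matching identity shape1+shape2 = μ(1−μ)/Var − 1 gives
shape1+shape2 = 0.21/0.0900 − 1 = 1.3333, so shape1 = μ·1.3333 = 0.93 and shape2 = (1−μ)·1.3333 = 0.40.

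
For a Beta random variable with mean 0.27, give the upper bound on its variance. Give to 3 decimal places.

Var = μ(1−μ)/(α+β+1), which approaches μ(1−μ) as α+β → 0.
So the supremum is μ(1−μ) = 0.27×0.73 = 0.197.

0.197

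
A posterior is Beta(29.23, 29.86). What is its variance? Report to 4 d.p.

0.0042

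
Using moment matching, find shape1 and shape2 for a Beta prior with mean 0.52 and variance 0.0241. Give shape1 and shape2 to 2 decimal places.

shape1 = 4.87, shape2 = 4.49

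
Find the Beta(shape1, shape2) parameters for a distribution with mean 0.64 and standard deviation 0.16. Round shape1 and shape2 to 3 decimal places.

shape1 = 5.120, shape2 = 2.880

σ² = 0.16² = 0.0256.
With s = shape1+shape2, Var = μ(1−μ)/(s+1), so s+1 = (0.64×0.36)/0.0256 = 9.0000 and s = 8.0000.
shape1 = μs = 5.120, shape2 = (1−μ)s = 2.880.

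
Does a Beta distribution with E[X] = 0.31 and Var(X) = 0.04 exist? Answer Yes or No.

Yes

For any Beta, Var(X) < E[X]·(1−E[X]).
Here μ(1−μ) = 0.31×0.69 = 0.2139, and 0.04 < 0.2139.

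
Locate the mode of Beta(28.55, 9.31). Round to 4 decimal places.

The density x^(α−1)(1−x)^(β−1) is maximised at (α−1)/(α+β−2) = 27.55/35.86 = 0.7683.

0.7683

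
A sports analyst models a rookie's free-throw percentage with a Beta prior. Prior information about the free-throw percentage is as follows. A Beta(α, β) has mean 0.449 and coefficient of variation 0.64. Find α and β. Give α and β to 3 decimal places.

α = 0.896, β = 1.100

σ = CV·μ = 0.64×0.449 = 0.28736, so σ² = 0.082576.
s+1 = μ(1−μ)/σ² = 0.247399/0.082576 = 2.9960, so s = α+β = 1.9960.
α = μs = 0.896, β = (1−μ)s = 1.100.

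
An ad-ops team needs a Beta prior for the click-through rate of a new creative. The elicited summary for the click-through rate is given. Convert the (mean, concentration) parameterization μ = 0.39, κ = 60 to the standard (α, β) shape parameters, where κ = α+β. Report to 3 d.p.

α = μκ = 0.39×60 = 23.400 and β = (1−μ)κ = 0.61×60 = 36.600.

α = 23.400, β = 36.600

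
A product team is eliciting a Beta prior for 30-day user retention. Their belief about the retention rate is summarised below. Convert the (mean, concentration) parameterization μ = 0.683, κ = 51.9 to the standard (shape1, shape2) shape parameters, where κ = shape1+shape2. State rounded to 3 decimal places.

shape1 = 35.448, shape2 = 16.452

shape1 = μκ = 0.683×51.9 = 35.448 and shape2 = (1−μ)κ = 0.317×51.9 = 16.452.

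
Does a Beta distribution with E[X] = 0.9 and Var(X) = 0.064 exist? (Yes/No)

Yes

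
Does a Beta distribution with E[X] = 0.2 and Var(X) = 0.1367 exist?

Yes

The Beta variance bound is σ² < μ(1−μ).
Here μ(1−μ) = 0.2×0.8 = 0.16, and 0.1367 < 0.16.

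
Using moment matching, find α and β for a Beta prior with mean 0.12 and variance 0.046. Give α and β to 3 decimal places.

Write ν = α+β; then α = μν and Var = μ(1−μ)/(ν+1).
ν = μ(1−μ)/Var − 1 = 0.1056/0.046 − 1 = 1.2957.
α = 0.12·1.2957 = 0.155, β = 0.88·1.2957 = 1.140.

α = 0.155, β = 1.140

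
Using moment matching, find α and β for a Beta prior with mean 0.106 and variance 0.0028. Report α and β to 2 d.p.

Let s = α+β. The Beta variance is μ(1−μ)/(s+1).
So s+1 = μ(1−μ)/σ² = (0.106×0.894)/0.0028 = 0.094764/0.0028 = 33.8443, giving s = 32.8443.
Then α = μs = 0.106×32.8443 = 3.48 and β = (1−μ)s = 0.894×32.8443 = 29.36.

α = 3.48, β = 29.36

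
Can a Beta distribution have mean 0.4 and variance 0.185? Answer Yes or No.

The Beta variance bound is σ² < μ(1−μ).
Here μ(1−μ) = 0.4×0.6 = 0.24, and 0.185 < 0.24.

Yes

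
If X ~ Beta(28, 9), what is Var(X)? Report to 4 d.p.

Var = αβ/[(α+β)²(α+β+1)] = (28×9)/(37²×38) = 252/52022 = 0.0048.

0.0048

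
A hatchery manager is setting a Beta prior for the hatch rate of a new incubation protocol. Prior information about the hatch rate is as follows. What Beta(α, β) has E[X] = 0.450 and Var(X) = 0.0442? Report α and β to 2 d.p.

Write ν = α+β; then α = μν and Var = μ(1−μ)/(ν+1).
ν = μ(1−μ)/Var − 1 = 0.247500/0.0442 − 1 = 4.5995.
α = 0.450·4.5995 = 2.07, β = 0.550·4.5995 = 2.53.

α = 2.07, β = 2.53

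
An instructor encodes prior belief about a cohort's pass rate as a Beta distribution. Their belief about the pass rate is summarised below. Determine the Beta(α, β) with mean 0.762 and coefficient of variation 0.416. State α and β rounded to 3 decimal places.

Var = (CV·μ)² = (0.416×0.762)² = 0.100484.
α+β = μ(1−μ)/Var − 1 = 0.181356/0.100484 − 1 = 0.8048.
Thus α = 0.762·0.8048 = 0.613 and β = 0.238·0.8048 = 0.192.

α = 0.613, β = 0.192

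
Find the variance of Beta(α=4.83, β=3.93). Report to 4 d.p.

0.0253

μ = 4.83/8.76 = 0.551370; Var = μ(1−μ)/(α+β+1) = 0.2473611/9.76 = 0.0253.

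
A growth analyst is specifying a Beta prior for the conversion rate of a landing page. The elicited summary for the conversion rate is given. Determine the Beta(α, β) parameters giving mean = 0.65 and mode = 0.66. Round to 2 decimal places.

α = 20.80, β = 11.20

Let s = α+β. Mean gives α = μs = 0.65s; mode gives (α−1)/(s−2) = 0.66.
Substituting: 0.65s − 1 = 0.66(s−2) = 0.66s − 1.32, so -0.01s = -0.32 and s = 32.0000.
Then α = 0.65×32.0000 = 20.80 and β = s−α = 11.20.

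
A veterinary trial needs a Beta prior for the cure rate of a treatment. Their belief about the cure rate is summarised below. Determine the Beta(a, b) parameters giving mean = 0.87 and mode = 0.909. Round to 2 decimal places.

With s = a+b: μ = a/s and mode = (a−1)/(s−2). Eliminating a = μs,
μs − 1 = m(s−2) ⇒ s(μ−m) = 1−2m ⇒ s = -0.818/-0.039 = 20.9744.
So a = μs = 18.25, b = (1−μ)s = 2.73.

a = 18.25, b = 2.73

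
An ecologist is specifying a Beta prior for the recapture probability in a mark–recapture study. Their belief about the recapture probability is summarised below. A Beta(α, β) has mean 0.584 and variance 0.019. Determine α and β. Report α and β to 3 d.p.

α = 6.883, β = 4.903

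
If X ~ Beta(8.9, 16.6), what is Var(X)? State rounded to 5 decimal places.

0.00857

α+β = 25.5 and αβ = 147.74, so Var = αβ/[(α+β)²(α+β+1)] = 147.74/17231.625 = 0.00857.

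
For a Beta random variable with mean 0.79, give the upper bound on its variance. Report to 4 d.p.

0.1659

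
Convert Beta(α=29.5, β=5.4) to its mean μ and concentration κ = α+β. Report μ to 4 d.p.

κ = α+β = 29.5+5.4 = 34.9; μ = α/κ = 29.5/34.9 = 0.8453.

μ = 0.8453, κ = 34.9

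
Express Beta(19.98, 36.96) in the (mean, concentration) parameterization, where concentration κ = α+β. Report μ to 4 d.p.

μ = 0.3509, κ = 56.94

κ = α+β = 19.98+36.96 = 56.94; μ = α/κ = 19.98/56.94 = 0.3509.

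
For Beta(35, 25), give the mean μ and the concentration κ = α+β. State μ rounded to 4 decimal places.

κ = α+β = 35+25 = 60; μ = α/κ = 35/60 = 0.5833.

μ = 0.5833, κ = 60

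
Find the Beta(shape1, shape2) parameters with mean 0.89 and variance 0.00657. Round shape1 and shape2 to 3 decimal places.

shape1 = 12.372, shape2 = 1.529

Write ν = shape1+shape2; then shape1 = μν and Var = μ(1−μ)/(ν+1).
ν = μ(1−μ)/Var − 1 = 0.0979/0.00657 − 1 = 13.9011.
shape1 = 0.89·13.9011 = 12.372, shape2 = 0.11·13.9011 = 1.529.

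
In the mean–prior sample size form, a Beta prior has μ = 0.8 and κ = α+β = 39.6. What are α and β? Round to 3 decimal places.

α = μκ = 0.8×39.6 = 31.680 and β = (1−μ)κ = 0.2×39.6 = 7.920.

α = 31.680, β = 7.920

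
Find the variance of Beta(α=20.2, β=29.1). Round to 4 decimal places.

0.0048

Var = αβ/[(α+β)²(α+β+1)] = (20.2×29.1)/(49.3²×50.3) = 587.82/122253.647 = 0.0048.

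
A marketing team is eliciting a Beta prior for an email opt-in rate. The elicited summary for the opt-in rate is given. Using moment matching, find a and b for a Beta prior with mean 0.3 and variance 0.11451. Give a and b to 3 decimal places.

a = 0.250, b = 0.584

By moment matching, a+b = μ(1−μ)/σ² − 1 = (0.3·0.7)/0.11451 − 1 = 1.8339 − 1 = 0.8339.
Since a/(a+b) = μ, a = 0.3·0.8339 = 0.250 and b = 0.7·0.8339 = 0.584.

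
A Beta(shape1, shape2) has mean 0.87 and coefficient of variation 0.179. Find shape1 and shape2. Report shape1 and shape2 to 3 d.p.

Var = (CV·μ)² = (0.179×0.87)² = 0.024252.
shape1+shape2 = μ(1−μ)/Var − 1 = 0.1131/0.024252 − 1 = 3.6636.
Thus shape1 = 0.87·3.6636 = 3.187 and shape2 = 0.13·3.6636 = 0.476.

shape1 = 3.187, shape2 = 0.476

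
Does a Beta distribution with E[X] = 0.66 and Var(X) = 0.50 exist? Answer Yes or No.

For any Beta, Var(X) < E[X]·(1−E[X]).
Here μ(1−μ) = 0.66×0.34 = 0.2244, and 0.50 ≥ 0.2244.

No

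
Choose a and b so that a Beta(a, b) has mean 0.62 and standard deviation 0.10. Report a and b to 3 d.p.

Variance = 0.10² = 0.0100. The moment-matching identity a+b = μ(1−μ)/Var − 1 gives
a+b = 0.2356/0.0100 − 1 = 22.5600, so a = μ·22.5600 = 13.987 and b = (1−μ)·22.5600 = 8.573.

a = 13.987, b = 8.573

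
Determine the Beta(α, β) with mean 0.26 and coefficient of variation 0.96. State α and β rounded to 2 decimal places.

α = 0.54, β = 1.55

σ = CV·μ = 0.96×0.26 = 0.24960, so σ² = 0.062300.
s+1 = μ(1−μ)/σ² = 0.1924/0.062300 = 3.0883, so s = α+β = 2.0883.
α = μs = 0.54, β = (1−μ)s = 1.55.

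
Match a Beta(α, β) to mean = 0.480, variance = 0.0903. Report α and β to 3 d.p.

Let s = α+β. The Beta variance is μ(1−μ)/(s+1).
So s+1 = μ(1−μ)/σ² = (0.480×0.520)/0.0903 = 0.249600/0.0903 = 2.7641, giving s = 1.7641.
Then α = μs = 0.480×1.7641 = 0.847 and β = (1−μ)s = 0.520×1.7641 = 0.917.

α = 0.847, β = 0.917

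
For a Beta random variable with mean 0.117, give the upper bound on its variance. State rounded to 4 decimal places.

0.1033

Var = μ(1−μ)/(α+β+1), which approaches μ(1−μ) as α+β → 0.
So the supremum is μ(1−μ) = 0.117×0.883 = 0.1033.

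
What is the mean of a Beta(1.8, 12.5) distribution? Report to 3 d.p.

E[X] = α/(α+β) = 1.8/14.3 = 0.126.

0.126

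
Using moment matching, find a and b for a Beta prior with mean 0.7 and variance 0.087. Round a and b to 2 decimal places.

a = 0.99, b = 0.42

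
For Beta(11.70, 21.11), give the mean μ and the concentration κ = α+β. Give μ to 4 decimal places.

κ = α+β = 11.70+21.11 = 32.81; μ = α/κ = 11.70/32.81 = 0.3566.

μ = 0.3566, κ = 32.81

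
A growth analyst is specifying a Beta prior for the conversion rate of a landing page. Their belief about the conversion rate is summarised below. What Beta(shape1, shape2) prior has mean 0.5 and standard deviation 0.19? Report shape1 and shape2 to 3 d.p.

shape1 = 2.963, shape2 = 2.963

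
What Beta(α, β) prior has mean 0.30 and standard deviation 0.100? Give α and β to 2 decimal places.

σ² = 0.100² = 0.010000.
With s = α+β, Var = μ(1−μ)/(s+1), so s+1 = (0.30×0.70)/0.010000 = 21.0000 and s = 20.0000.
α = μs = 6.00, β = (1−μ)s = 14.00.

α = 6.00, β = 14.00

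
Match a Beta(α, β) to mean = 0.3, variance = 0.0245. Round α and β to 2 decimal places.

α = 2.27, β = 5.30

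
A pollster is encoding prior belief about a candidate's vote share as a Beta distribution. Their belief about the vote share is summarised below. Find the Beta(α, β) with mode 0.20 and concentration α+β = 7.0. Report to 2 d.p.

Since the density peak of Beta(α,β) is at (α−1)/(α+β−2),
α = 1 + 0.20(7.0−2) = 2.00 and β = 7.0 − 2.00 = 5.00.

α = 2.00, β = 5.00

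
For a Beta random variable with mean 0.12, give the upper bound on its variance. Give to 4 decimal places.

0.1056

For fixed mean μ the Beta variance is μ(1−μ)/(α+β+1), increasing as α+β decreases.
Its least upper bound (not attained) is μ(1−μ) = 0.12·0.88 = 0.1056.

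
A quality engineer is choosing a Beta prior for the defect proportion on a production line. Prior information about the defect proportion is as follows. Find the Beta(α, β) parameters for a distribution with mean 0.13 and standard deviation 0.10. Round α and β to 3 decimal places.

α = 1.340, β = 8.970

σ² = 0.10² = 0.0100.
With s = α+β, Var = μ(1−μ)/(s+1), so s+1 = (0.13×0.87)/0.0100 = 11.3100 and s = 10.3100.
α = μs = 1.340, β = (1−μ)s = 8.970.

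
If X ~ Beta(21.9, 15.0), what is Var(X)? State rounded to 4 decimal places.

μ = 21.9/36.9 = 0.593496; Var = μ(1−μ)/(α+β+1) = 0.2412585/37.9 = 0.0064.

0.0064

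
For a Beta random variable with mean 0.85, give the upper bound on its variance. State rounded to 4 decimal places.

0.1275

Var = μ(1−μ)/(α+β+1), which approaches μ(1−μ) as α+β → 0.
So the supremum is μ(1−μ) = 0.85×0.15 = 0.1275.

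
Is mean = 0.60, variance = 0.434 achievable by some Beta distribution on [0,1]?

No

For any Beta, Var(X) < E[X]·(1−E[X]).
Here μ(1−μ) = 0.60×0.40 = 0.2400, and 0.434 ≥ 0.2400.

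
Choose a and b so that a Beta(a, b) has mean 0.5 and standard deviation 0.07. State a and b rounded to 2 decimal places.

First σ² = 0.0049. Setting a = μn, b = (1−μ)n with n = a+b,
μ(1−μ)/(n+1) = 0.0049 ⇒ n+1 = 0.25/0.0049 = 51.0204 ⇒ n = 50.0204.
Hence a = 0.5×50.0204 = 25.01, b = 0.5×50.0204 = 25.01.

a = 25.01, b = 25.01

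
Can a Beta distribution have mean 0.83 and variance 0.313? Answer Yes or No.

A Beta with mean μ has variance μ(1−μ)/(α+β+1) < μ(1−μ).
Here μ(1−μ) = 0.83×0.17 = 0.1411, and 0.313 ≥ 0.1411.

No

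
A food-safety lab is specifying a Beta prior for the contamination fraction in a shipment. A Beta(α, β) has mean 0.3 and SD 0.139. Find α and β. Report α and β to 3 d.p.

Variance = 0.139² = 0.019321. The moment-matching identity α+β = μ(1−μ)/Var − 1 gives
α+β = 0.21/0.019321 − 1 = 9.8690, so α = μ·9.8690 = 2.961 and β = (1−μ)·9.8690 = 6.908.

α = 2.961, β = 6.908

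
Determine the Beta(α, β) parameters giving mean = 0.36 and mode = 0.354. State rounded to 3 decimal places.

α = 17.520, β = 31.147

With s = α+β: μ = α/s and mode = (α−1)/(s−2). Eliminating α = μs,
μs − 1 = m(s−2) ⇒ s(μ−m) = 1−2m ⇒ s = 0.292/0.006 = 48.6667.
So α = μs = 17.520, β = (1−μ)s = 31.147.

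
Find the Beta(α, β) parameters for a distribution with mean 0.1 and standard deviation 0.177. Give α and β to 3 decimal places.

α = 0.187, β = 1.685

σ² = 0.177² = 0.031329.
With s = α+β, Var = μ(1−μ)/(s+1), so s+1 = (0.1×0.9)/0.031329 = 2.8727 and s = 1.8727.
α = μs = 0.187, β = (1−μ)s = 1.685.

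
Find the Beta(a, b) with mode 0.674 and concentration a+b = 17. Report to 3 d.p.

a = 11.110, b = 5.890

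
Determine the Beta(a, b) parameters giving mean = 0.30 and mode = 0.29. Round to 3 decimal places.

With s = a+b: μ = a/s and mode = (a−1)/(s−2). Eliminating a = μs,
μs − 1 = m(s−2) ⇒ s(μ−m) = 1−2m ⇒ s = 0.42/0.01 = 42.0000.
So a = μs = 12.600, b = (1−μ)s = 29.400.

a = 12.600, b = 29.400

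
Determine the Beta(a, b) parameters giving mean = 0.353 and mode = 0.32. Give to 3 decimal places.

Let s = a+b. Mean gives a = μs = 0.353s; mode gives (a−1)/(s−2) = 0.32.
Substituting: 0.353s − 1 = 0.32(s−2) = 0.32s − 0.64, so 0.033s = 0.36 and s = 10.9091.
Then a = 0.353×10.9091 = 3.851 and b = s−a = 7.058.

a = 3.851, b = 7.058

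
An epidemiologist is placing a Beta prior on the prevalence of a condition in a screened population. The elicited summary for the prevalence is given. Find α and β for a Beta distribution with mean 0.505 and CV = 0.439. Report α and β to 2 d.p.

α = 2.06, β = 2.02

σ = CV·μ = 0.439×0.505 = 0.22170, so σ² = 0.049149.
s+1 = μ(1−μ)/σ² = 0.249975/0.049149 = 5.0861, so s = α+β = 4.0861.
α = μs = 2.06, β = (1−μ)s = 2.02.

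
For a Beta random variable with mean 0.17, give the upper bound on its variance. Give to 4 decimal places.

0.1411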